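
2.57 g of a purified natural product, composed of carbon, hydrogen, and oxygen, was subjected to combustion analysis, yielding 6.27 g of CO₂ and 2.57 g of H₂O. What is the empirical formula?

mol C = 6.27 g CO₂ ÷ 44.009 g/mol = 0.1425 mol
mol H = 2 × 2.57 g H₂O ÷ 18.015 g/mol = 0.2853 mol
mass O = 2.57 − (1.711 + 0.2876) = 0.5712 g → mol O = 0.5712 ÷ 15.999 = 0.03570 mol
Divide by the smallest (0.03570 mol): C 3.991, H 7.992, O 1.000

C4H8O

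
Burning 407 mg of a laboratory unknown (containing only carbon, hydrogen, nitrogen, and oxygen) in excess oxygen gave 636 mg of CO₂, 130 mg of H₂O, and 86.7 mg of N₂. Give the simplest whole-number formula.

mol C = 0.636 g CO₂ ÷ 44.009 g/mol = 0.01445 mol
mol H = 2 × 0.130 g H₂O ÷ 18.015 g/mol = 0.01443 mol
mol N = 2 × 0.0867 g N₂ ÷ 28.014 g/mol = 0.006190 mol
mass O = 0.407 − (0.1736 + 0.01455 + 0.08670) = 0.1322 g → mol O = 0.1322 ÷ 15.999 = 0.008261 mol
Divide by the smallest (0.006190 mol): C 2.335, H 2.332, N 1.000, O 1.335
Multiplying each by 3 gives whole numbers: C 7.00, H 6.99, N 3.00, O 4.00

C7H7N3O4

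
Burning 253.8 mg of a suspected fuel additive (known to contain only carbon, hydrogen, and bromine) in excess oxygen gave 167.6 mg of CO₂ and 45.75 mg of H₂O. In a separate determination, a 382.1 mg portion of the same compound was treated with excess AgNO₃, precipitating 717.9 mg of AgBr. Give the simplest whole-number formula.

mol C = 0.1676 g CO₂ ÷ 44.009 g/mol = 0.0038083 mol
mol H = 2 × 0.04575 g H₂O ÷ 18.015 g/mol = 0.0050791 mol
From the AgBr data: mol Br per gram of compound = (0.7179 ÷ 187.772) ÷ 0.3821 = 0.010006 mol/g, so in the 0.2538 g combustion sample mol Br = 0.0025395 mol
Divide by the smallest (0.0025395 mol): C 1.500, H 2.000, Br 1.000
Multiplying each by 2 gives whole numbers: C 3.00, H 4.00, Br 2.00

C3H4Br2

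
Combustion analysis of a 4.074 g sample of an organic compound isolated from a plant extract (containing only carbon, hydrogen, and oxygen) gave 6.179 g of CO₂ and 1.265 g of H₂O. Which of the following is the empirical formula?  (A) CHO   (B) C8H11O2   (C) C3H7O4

mol C = 6.179 g CO₂ ÷ 44.009 g/mol = 0.14040 mol
mol H = 2 × 1.265 g H₂O ÷ 18.015 g/mol = 0.14044 mol
mass O = 4.074 − (1.6864 + 0.14156) = 2.2461 g → mol O = 2.2461 ÷ 15.999 = 0.14039 mol
Divide by the smallest (0.14039 mol): C 1.000, H 1.000, O 1.000

(A) CHO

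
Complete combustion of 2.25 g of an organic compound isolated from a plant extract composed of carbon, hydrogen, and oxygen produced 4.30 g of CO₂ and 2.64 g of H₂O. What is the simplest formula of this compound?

mol C = 4.30 g CO₂ ÷ 44.009 g/mol = 0.09771 mol
mol H = 2 × 2.64 g H₂O ÷ 18.015 g/mol = 0.2931 mol
mass O = 2.25 − (1.174 + 0.2954) = 0.7810 g → mol O = 0.7810 ÷ 15.999 = 0.04882 mol
Divide by the smallest (0.04882 mol): C 2.002, H 6.004, O 1.000

C2H6O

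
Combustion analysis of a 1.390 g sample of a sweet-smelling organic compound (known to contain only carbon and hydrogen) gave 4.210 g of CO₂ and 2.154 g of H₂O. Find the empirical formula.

C2H5

mol C = 4.210 g CO₂ ÷ 44.009 g/mol = 0.095662 mol
mol H = 2 × 2.154 g H₂O ÷ 18.015 g/mol = 0.23913 mol
Divide by the smallest (0.095662 mol): C 1.000, H 2.500
Multiplying each by 2 gives whole numbers: C 2.00, H 5.00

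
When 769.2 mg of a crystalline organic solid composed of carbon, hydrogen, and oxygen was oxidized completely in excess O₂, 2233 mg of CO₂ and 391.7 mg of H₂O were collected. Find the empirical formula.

C7H6O

mol C = 2.233 g CO₂ ÷ 44.009 g/mol = 0.050740 mol
mol H = 2 × 0.3917 g H₂O ÷ 18.015 g/mol = 0.043486 mol
mass O = 0.7692 − (0.60943 + 0.043834) = 0.11593 g → mol O = 0.11593 ÷ 15.999 = 0.0072462 mol
Divide by the smallest (0.0072462 mol): C 7.002, H 6.001, O 1.000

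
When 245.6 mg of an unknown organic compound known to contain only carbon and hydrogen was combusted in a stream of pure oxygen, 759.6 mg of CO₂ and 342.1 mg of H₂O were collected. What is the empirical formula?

C5H11

mol C = 0.7596 g CO₂ ÷ 44.009 g/mol = 0.017260 mol
mol H = 2 × 0.3421 g H₂O ÷ 18.015 g/mol = 0.037979 mol
Divide by the smallest (0.017260 mol): C 1.000, H 2.200
Multiplying each by 5 gives whole numbers: C 5.00, H 11.00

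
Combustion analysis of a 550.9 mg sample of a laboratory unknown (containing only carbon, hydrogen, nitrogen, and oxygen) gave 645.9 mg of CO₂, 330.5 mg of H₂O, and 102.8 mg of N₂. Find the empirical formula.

mol C = 0.6459 g CO₂ ÷ 44.009 g/mol = 0.014677 mol
mol H = 2 × 0.3305 g H₂O ÷ 18.015 g/mol = 0.036692 mol
mol N = 2 × 0.1028 g N₂ ÷ 28.014 g/mol = 0.0073392 mol
mass O = 0.5509 − (0.17628 + 0.036985 + 0.10280) = 0.23483 g → mol O = 0.23483 ÷ 15.999 = 0.014678 mol
Divide by the smallest (0.0073392 mol): C 2.000, H 4.999, N 1.000, O 2.000

C2H5NO2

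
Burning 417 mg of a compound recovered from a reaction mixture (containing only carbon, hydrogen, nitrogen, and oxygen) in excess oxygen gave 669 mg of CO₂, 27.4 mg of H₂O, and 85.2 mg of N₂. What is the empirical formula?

mol C = 0.669 g CO₂ ÷ 44.009 g/mol = 0.01520 mol
mol H = 2 × 0.0274 g H₂O ÷ 18.015 g/mol = 0.003042 mol
mol N = 2 × 0.0852 g N₂ ÷ 28.014 g/mol = 0.006083 mol
mass O = 0.417 − (0.1826 + 0.003066 + 0.08520) = 0.1461 g → mol O = 0.1461 ÷ 15.999 = 0.009135 mol
Divide by the smallest (0.003042 mol): C 4.997, H 1.000, N 2.000, O 3.003

C5HN2O3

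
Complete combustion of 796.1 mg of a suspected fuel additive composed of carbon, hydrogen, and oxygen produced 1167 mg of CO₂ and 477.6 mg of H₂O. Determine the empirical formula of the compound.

CH2O

mol C = 1.167 g CO₂ ÷ 44.009 g/mol = 0.026517 mol
mol H = 2 × 0.4776 g H₂O ÷ 18.015 g/mol = 0.053022 mol
mass O = 0.7961 − (0.31850 + 0.053447) = 0.42415 g → mol O = 0.42415 ÷ 15.999 = 0.026511 mol
Divide by the smallest (0.026511 mol): C 1.000, H 2.000, O 1.000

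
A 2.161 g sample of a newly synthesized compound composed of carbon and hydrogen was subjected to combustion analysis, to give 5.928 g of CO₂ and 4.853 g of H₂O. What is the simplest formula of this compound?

CH4

mol C = 5.928 g CO₂ ÷ 44.009 g/mol = 0.13470 mol
mol H = 2 × 4.853 g H₂O ÷ 18.015 g/mol = 0.53877 mol
Divide by the smallest (0.13470 mol): C 1.000, H 4.000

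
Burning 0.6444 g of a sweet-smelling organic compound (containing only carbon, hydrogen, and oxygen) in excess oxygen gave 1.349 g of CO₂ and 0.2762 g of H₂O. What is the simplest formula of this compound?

mol C = 1.349 g CO₂ ÷ 44.009 g/mol = 0.030653 mol
mol H = 2 × 0.2762 g H₂O ÷ 18.015 g/mol = 0.030663 mol
mass O = 0.6444 − (0.36817 + 0.030909) = 0.24532 g → mol O = 0.24532 ÷ 15.999 = 0.015333 mol
Divide by the smallest (0.015333 mol): C 1.999, H 2.000, O 1.000

C2H2O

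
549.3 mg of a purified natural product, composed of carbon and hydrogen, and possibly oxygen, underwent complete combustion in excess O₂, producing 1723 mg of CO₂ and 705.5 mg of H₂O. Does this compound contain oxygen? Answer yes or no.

no

mol C = 1.723 g CO₂ ÷ 44.009 g/mol = 0.039151 mol
mol H = 2 × 0.7055 g H₂O ÷ 18.015 g/mol = 0.078324 mol
C and H together account for 0.54919 g — essentially the entire 0.5493 g sample — so the compound contains no oxygen.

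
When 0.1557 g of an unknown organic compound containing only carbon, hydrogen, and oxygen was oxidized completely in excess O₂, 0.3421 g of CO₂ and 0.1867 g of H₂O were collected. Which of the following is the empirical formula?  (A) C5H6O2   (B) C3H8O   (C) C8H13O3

mol C = 0.3421 g CO₂ ÷ 44.009 g/mol = 0.0077734 mol
mol H = 2 × 0.1867 g H₂O ÷ 18.015 g/mol = 0.020727 mol
mass O = 0.1557 − (0.093366 + 0.020893) = 0.041441 g → mol O = 0.041441 ÷ 15.999 = 0.0025902 mol
Divide by the smallest (0.0025902 mol): C 3.001, H 8.002, O 1.000

(B) C3H8O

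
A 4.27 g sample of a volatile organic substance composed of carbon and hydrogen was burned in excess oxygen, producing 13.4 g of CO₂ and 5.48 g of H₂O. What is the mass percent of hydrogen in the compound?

14.4%

mol C = 13.4 g CO₂ ÷ 44.009 g/mol = 0.3045 mol
mol H = 2 × 5.48 g H₂O ÷ 18.015 g/mol = 0.6084 mol
mass % H = 0.6132 g ÷ 4.27 g × 100%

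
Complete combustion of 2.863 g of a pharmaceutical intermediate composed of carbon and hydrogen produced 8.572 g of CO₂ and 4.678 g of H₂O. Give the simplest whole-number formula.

C3H8

mol C = 8.572 g CO₂ ÷ 44.009 g/mol = 0.19478 mol
mol H = 2 × 4.678 g H₂O ÷ 18.015 g/mol = 0.51934 mol
Divide by the smallest (0.19478 mol): C 1.000, H 2.666
Multiplying each by 3 gives whole numbers: C 3.00, H 8.00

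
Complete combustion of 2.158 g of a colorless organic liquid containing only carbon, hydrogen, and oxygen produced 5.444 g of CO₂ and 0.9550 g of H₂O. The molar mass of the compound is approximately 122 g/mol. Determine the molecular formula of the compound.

C7H6O2

mol C = 5.444 g CO₂ ÷ 44.009 g/mol = 0.12370 mol
mol H = 2 × 0.9550 g H₂O ÷ 18.015 g/mol = 0.10602 mol
mass O = 2.158 − (1.4858 + 0.10687) = 0.56534 g → mol O = 0.56534 ÷ 15.999 = 0.035336 mol
Divide by the smallest (0.035336 mol): C 3.501, H 3.000, O 1.000
Multiplying each by 2 gives whole numbers: C 7.00, H 6.00, O 2.00
Empirical formula: C7H6O2
Empirical-formula mass = 122.12 g/mol; 122 ÷ 122.12 ≈ 1, so the molecular formula is C7H6O2.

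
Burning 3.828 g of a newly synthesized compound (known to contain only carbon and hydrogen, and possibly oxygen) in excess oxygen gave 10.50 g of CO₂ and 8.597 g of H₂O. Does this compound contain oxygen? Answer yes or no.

mol C = 10.50 g CO₂ ÷ 44.009 g/mol = 0.23859 mol
mol H = 2 × 8.597 g H₂O ÷ 18.015 g/mol = 0.95443 mol
C and H together account for 3.8277 g — essentially the entire 3.828 g sample — so the compound contains no oxygen.

no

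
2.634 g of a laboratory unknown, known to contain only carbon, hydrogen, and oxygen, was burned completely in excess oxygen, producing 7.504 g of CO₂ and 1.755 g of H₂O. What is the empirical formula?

mol C = 7.504 g CO₂ ÷ 44.009 g/mol = 0.17051 mol
mol H = 2 × 1.755 g H₂O ÷ 18.015 g/mol = 0.19484 mol
mass O = 2.634 − (2.0480 + 0.19640) = 0.38960 g → mol O = 0.38960 ÷ 15.999 = 0.024352 mol
Divide by the smallest (0.024352 mol): C 7.002, H 8.001, O 1.000

C7H8O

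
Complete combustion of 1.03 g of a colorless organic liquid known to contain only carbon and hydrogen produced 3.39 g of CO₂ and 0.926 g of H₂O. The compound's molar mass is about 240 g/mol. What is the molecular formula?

C18H24

mol C = 3.39 g CO₂ ÷ 44.009 g/mol = 0.07703 mol
mol H = 2 × 0.926 g H₂O ÷ 18.015 g/mol = 0.1028 mol
Divide by the smallest (0.07703 mol): C 1.000, H 1.335
Multiplying each by 3 gives whole numbers: C 3.00, H 4.00
Empirical formula: C3H4
Empirical-formula mass = 40.06 g/mol; 240 ÷ 40.06 ≈ 6, so the molecular formula is C18H24.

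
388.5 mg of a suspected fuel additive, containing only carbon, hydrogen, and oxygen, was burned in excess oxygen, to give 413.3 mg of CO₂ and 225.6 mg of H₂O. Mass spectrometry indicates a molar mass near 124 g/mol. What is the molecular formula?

C3H8O5

mol C = 0.4133 g CO₂ ÷ 44.009 g/mol = 0.0093913 mol
mol H = 2 × 0.2256 g H₂O ÷ 18.015 g/mol = 0.025046 mol
mass O = 0.3885 − (0.11280 + 0.025246) = 0.25046 g → mol O = 0.25046 ÷ 15.999 = 0.015654 mol
Divide by the smallest (0.0093913 mol): C 1.000, H 2.667, O 1.667
Multiplying each by 3 gives whole numbers: C 3.00, H 8.00, O 5.00
Empirical formula: C3H8O5
Empirical-formula mass = 124.09 g/mol; 124 ÷ 124.09 ≈ 1, so the molecular formula is C3H8O5.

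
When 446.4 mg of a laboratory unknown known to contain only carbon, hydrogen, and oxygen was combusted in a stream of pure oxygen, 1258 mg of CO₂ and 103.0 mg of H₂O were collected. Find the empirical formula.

mol C = 1.258 g CO₂ ÷ 44.009 g/mol = 0.028585 mol
mol H = 2 × 0.1030 g H₂O ÷ 18.015 g/mol = 0.011435 mol
mass O = 0.4464 − (0.34334 + 0.011526) = 0.091538 g → mol O = 0.091538 ÷ 15.999 = 0.0057215 mol
Divide by the smallest (0.0057215 mol): C 4.996, H 1.999, O 1.000

C5H2O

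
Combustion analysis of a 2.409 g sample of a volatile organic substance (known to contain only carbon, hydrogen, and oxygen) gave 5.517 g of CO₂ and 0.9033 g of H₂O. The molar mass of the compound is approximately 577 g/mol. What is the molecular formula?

C30H24O12

mol C = 5.517 g CO₂ ÷ 44.009 g/mol = 0.12536 mol
mol H = 2 × 0.9033 g H₂O ÷ 18.015 g/mol = 0.10028 mol
mass O = 2.409 − (1.5057 + 0.10109) = 0.80221 g → mol O = 0.80221 ÷ 15.999 = 0.050141 mol
Divide by the smallest (0.050141 mol): C 2.500, H 2.000, O 1.000
Multiplying each by 2 gives whole numbers: C 5.00, H 4.00, O 2.00
Empirical formula: C5H4O2
Empirical-formula mass = 96.08 g/mol; 577 ÷ 96.08 ≈ 6, so the molecular formula is C30H24O12.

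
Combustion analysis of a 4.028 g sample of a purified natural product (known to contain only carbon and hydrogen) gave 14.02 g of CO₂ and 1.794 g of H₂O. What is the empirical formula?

mol C = 14.02 g CO₂ ÷ 44.009 g/mol = 0.31857 mol
mol H = 2 × 1.794 g H₂O ÷ 18.015 g/mol = 0.19917 mol
Divide by the smallest (0.19917 mol): C 1.600, H 1.000
Multiplying each by 5 gives whole numbers: C 8.00, H 5.00

C8H5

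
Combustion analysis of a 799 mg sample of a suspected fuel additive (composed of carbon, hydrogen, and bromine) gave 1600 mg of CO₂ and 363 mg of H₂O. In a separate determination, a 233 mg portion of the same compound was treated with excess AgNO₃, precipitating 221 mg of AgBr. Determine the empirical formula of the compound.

C9H10Br

mol C = 1.60 g CO₂ ÷ 44.009 g/mol = 0.03636 mol
mol H = 2 × 0.363 g H₂O ÷ 18.015 g/mol = 0.04030 mol
From the AgBr data: mol Br per gram of compound = (0.221 ÷ 187.772) ÷ 0.233 = 0.005051 mol/g, so in the 0.799 g combustion sample mol Br = 0.004036 mol
Divide by the smallest (0.004036 mol): C 9.008, H 9.985, Br 1.000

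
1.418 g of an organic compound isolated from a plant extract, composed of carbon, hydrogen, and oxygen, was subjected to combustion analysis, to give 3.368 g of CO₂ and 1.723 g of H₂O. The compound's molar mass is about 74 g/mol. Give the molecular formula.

C4H10O

mol C = 3.368 g CO₂ ÷ 44.009 g/mol = 0.076530 mol
mol H = 2 × 1.723 g H₂O ÷ 18.015 g/mol = 0.19129 mol
mass O = 1.418 − (0.91920 + 0.19282) = 0.30599 g → mol O = 0.30599 ÷ 15.999 = 0.019125 mol
Divide by the smallest (0.019125 mol): C 4.002, H 10.002, O 1.000
Empirical formula: C4H10O
Empirical-formula mass = 74.12 g/mol; 74 ÷ 74.12 ≈ 1, so the molecular formula is C4H10O.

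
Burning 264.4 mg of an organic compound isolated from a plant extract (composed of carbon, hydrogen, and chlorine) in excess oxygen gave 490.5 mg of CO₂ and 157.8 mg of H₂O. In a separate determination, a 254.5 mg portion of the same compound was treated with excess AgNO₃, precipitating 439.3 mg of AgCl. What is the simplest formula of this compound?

C7H11Cl2

mol C = 0.4905 g CO₂ ÷ 44.009 g/mol = 0.011145 mol
mol H = 2 × 0.1578 g H₂O ÷ 18.015 g/mol = 0.017519 mol
From the AgCl data: mol Cl per gram of compound = (0.4393 ÷ 143.318) ÷ 0.2545 = 0.012044 mol/g, so in the 0.2644 g combustion sample mol Cl = 0.0031844 mol
Divide by the smallest (0.0031844 mol): C 3.500, H 5.501, Cl 1.000
Multiplying each by 2 gives whole numbers: C 7.00, H 11.00, Cl 2.00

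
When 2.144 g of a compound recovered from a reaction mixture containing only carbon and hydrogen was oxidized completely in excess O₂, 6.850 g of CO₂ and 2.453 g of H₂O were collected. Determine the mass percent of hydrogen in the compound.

mol C = 6.850 g CO₂ ÷ 44.009 g/mol = 0.15565 mol
mol H = 2 × 2.453 g H₂O ÷ 18.015 g/mol = 0.27233 mol
mass % H = 0.27451 g ÷ 2.144 g × 100%

12.80%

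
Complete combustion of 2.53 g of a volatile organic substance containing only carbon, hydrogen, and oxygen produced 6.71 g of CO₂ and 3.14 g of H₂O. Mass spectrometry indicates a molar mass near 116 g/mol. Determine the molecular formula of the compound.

mol C = 6.71 g CO₂ ÷ 44.009 g/mol = 0.1525 mol
mol H = 2 × 3.14 g H₂O ÷ 18.015 g/mol = 0.3486 mol
mass O = 2.53 − (1.831 + 0.3514) = 0.3473 g → mol O = 0.3473 ÷ 15.999 = 0.02171 mol
Divide by the smallest (0.02171 mol): C 7.024, H 16.058, O 1.000
Empirical formula: C7H16O
Empirical-formula mass = 116.20 g/mol; 116 ÷ 116.20 ≈ 1, so the molecular formula is C7H16O.

C7H16O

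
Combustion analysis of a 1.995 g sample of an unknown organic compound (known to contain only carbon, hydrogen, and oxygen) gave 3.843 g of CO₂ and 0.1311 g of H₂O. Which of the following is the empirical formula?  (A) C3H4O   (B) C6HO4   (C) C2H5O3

(B) C6HO4

mol C = 3.843 g CO₂ ÷ 44.009 g/mol = 0.087323 mol
mol H = 2 × 0.1311 g H₂O ÷ 18.015 g/mol = 0.014555 mol
mass O = 1.995 − (1.0488 + 0.014671) = 0.93149 g → mol O = 0.93149 ÷ 15.999 = 0.058222 mol
Divide by the smallest (0.014555 mol): C 6.000, H 1.000, O 4.000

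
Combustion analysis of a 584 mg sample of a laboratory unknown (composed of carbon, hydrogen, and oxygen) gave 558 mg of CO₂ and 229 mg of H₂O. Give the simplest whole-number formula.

CH2O2

mol C = 0.558 g CO₂ ÷ 44.009 g/mol = 0.01268 mol
mol H = 2 × 0.229 g H₂O ÷ 18.015 g/mol = 0.02542 mol
mass O = 0.584 − (0.1523 + 0.02563) = 0.4061 g → mol O = 0.4061 ÷ 15.999 = 0.02538 mol
Divide by the smallest (0.01268 mol): C 1.000, H 2.005, O 2.002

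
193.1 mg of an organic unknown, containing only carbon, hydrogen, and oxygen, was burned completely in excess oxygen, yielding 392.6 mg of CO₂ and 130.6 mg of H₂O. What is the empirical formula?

mol C = 0.3926 g CO₂ ÷ 44.009 g/mol = 0.0089209 mol
mol H = 2 × 0.1306 g H₂O ÷ 18.015 g/mol = 0.014499 mol
mass O = 0.1931 − (0.10715 + 0.014615) = 0.071336 g → mol O = 0.071336 ÷ 15.999 = 0.0044588 mol
Divide by the smallest (0.0044588 mol): C 2.001, H 3.252, O 1.000
Multiplying each by 4 gives whole numbers: C 8.00, H 13.01, O 4.00

C8H13O4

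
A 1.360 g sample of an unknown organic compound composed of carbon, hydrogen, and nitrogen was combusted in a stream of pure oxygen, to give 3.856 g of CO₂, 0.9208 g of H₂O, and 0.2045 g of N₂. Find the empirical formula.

C6H7N

mol C = 3.856 g CO₂ ÷ 44.009 g/mol = 0.087618 mol
mol H = 2 × 0.9208 g H₂O ÷ 18.015 g/mol = 0.10223 mol
mol N = 2 × 0.2045 g N₂ ÷ 28.014 g/mol = 0.014600 mol
Divide by the smallest (0.014600 mol): C 6.001, H 7.002, N 1.000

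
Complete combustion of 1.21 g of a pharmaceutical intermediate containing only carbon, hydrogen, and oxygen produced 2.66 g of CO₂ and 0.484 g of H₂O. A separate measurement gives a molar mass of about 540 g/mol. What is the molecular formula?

mol C = 2.66 g CO₂ ÷ 44.009 g/mol = 0.06044 mol
mol H = 2 × 0.484 g H₂O ÷ 18.015 g/mol = 0.05373 mol
mass O = 1.21 − (0.7260 + 0.05416) = 0.4299 g → mol O = 0.4299 ÷ 15.999 = 0.02687 mol
Divide by the smallest (0.02687 mol): C 2.250, H 2.000, O 1.000
Multiplying each by 4 gives whole numbers: C 9.00, H 8.00, O 4.00
Empirical formula: C9H8O4
Empirical-formula mass = 180.16 g/mol; 540 ÷ 180.16 ≈ 3, so the molecular formula is C27H24O12.

C27H24O12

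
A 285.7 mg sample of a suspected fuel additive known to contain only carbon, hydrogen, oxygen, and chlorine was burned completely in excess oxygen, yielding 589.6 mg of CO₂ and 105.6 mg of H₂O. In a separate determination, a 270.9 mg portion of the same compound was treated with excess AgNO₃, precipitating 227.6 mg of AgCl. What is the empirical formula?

C8H7ClO2

mol C = 0.5896 g CO₂ ÷ 44.009 g/mol = 0.013397 mol
mol H = 2 × 0.1056 g H₂O ÷ 18.015 g/mol = 0.011724 mol
From the AgCl data: mol Cl per gram of compound = (0.2276 ÷ 143.318) ÷ 0.2709 = 0.0058622 mol/g, so in the 0.2857 g combustion sample mol Cl = 0.0016748 mol
mass O = 0.2857 − (0.16091 + 0.011817 + 0.059373) = 0.053595 g → mol O = 0.053595 ÷ 15.999 = 0.0033499 mol
Divide by the smallest (0.0016748 mol): C 7.999, H 7.000, Cl 1.000, O 2.000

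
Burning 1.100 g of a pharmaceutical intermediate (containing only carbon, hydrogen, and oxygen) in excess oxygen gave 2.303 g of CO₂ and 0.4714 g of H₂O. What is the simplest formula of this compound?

mol C = 2.303 g CO₂ ÷ 44.009 g/mol = 0.052330 mol
mol H = 2 × 0.4714 g H₂O ÷ 18.015 g/mol = 0.052334 mol
mass O = 1.100 − (0.62854 + 0.052753) = 0.41871 g → mol O = 0.41871 ÷ 15.999 = 0.026171 mol
Divide by the smallest (0.026171 mol): C 2.000, H 2.000, O 1.000

C2H2O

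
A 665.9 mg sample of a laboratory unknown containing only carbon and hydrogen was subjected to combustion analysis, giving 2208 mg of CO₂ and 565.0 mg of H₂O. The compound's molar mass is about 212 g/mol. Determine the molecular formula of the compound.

C16H20

mol C = 2.208 g CO₂ ÷ 44.009 g/mol = 0.050172 mol
mol H = 2 × 0.5650 g H₂O ÷ 18.015 g/mol = 0.062726 mol
Divide by the smallest (0.050172 mol): C 1.000, H 1.250
Multiplying each by 4 gives whole numbers: C 4.00, H 5.00
Empirical formula: C4H5
Empirical-formula mass = 53.08 g/mol; 212 ÷ 53.08 ≈ 4, so the molecular formula is C16H20.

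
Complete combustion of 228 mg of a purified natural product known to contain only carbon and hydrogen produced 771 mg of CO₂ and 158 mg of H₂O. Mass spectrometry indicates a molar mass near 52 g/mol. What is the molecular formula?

mol C = 0.771 g CO₂ ÷ 44.009 g/mol = 0.01752 mol
mol H = 2 × 0.158 g H₂O ÷ 18.015 g/mol = 0.01754 mol
Divide by the smallest (0.01752 mol): C 1.000, H 1.001
Empirical formula: CH
Empirical-formula mass = 13.02 g/mol; 52 ÷ 13.02 ≈ 4, so the molecular formula is C4H4.

C4H4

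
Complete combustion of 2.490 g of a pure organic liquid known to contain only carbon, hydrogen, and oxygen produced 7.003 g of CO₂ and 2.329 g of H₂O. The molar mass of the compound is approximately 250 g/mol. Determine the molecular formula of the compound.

mol C = 7.003 g CO₂ ÷ 44.009 g/mol = 0.15913 mol
mol H = 2 × 2.329 g H₂O ÷ 18.015 g/mol = 0.25856 mol
mass O = 2.490 − (1.9113 + 0.26063) = 0.31810 g → mol O = 0.31810 ÷ 15.999 = 0.019883 mol
Divide by the smallest (0.019883 mol): C 8.003, H 13.005, O 1.000
Empirical formula: C8H13O
Empirical-formula mass = 125.19 g/mol; 250 ÷ 125.19 ≈ 2, so the molecular formula is C16H26O2.

C16H26O2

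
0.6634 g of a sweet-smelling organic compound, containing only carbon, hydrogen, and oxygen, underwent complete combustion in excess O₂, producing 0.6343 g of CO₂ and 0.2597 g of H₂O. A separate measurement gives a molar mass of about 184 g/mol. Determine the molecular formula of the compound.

mol C = 0.6343 g CO₂ ÷ 44.009 g/mol = 0.014413 mol
mol H = 2 × 0.2597 g H₂O ÷ 18.015 g/mol = 0.028832 mol
mass O = 0.6634 − (0.17311 + 0.029062) = 0.46122 g → mol O = 0.46122 ÷ 15.999 = 0.028828 mol
Divide by the smallest (0.014413 mol): C 1.000, H 2.000, O 2.000
Empirical formula: CH2O2
Empirical-formula mass = 46.02 g/mol; 184 ÷ 46.02 ≈ 4, so the molecular formula is C4H8O8.

C4H8O8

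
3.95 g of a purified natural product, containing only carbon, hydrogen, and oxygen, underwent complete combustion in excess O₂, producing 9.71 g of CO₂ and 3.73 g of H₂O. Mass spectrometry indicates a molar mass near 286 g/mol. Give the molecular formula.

C16H30O4

mol C = 9.71 g CO₂ ÷ 44.009 g/mol = 0.2206 mol
mol H = 2 × 3.73 g H₂O ÷ 18.015 g/mol = 0.4141 mol
mass O = 3.95 − (2.650 + 0.4174) = 0.8825 g → mol O = 0.8825 ÷ 15.999 = 0.05516 mol
Divide by the smallest (0.05516 mol): C 4.000, H 7.507, O 1.000
Multiplying each by 2 gives whole numbers: C 8.00, H 15.01, O 2.00
Empirical formula: C8H15O2
Empirical-formula mass = 143.21 g/mol; 286 ÷ 143.21 ≈ 2, so the molecular formula is C16H30O4.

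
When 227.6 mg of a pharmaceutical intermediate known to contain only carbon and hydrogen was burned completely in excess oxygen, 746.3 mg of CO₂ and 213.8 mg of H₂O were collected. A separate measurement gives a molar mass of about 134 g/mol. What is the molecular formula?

C10H14

mol C = 0.7463 g CO₂ ÷ 44.009 g/mol = 0.016958 mol
mol H = 2 × 0.2138 g H₂O ÷ 18.015 g/mol = 0.023736 mol
Divide by the smallest (0.016958 mol): C 1.000, H 1.400
Multiplying each by 5 gives whole numbers: C 5.00, H 7.00
Empirical formula: C5H7
Empirical-formula mass = 67.11 g/mol; 134 ÷ 67.11 ≈ 2, so the molecular formula is C10H14.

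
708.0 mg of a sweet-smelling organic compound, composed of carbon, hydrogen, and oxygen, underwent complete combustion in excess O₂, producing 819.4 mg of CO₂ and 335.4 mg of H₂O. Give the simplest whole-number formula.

C2H4O3

mol C = 0.8194 g CO₂ ÷ 44.009 g/mol = 0.018619 mol
mol H = 2 × 0.3354 g H₂O ÷ 18.015 g/mol = 0.037236 mol
mass O = 0.7080 − (0.22363 + 0.037534) = 0.44683 g → mol O = 0.44683 ÷ 15.999 = 0.027929 mol
Divide by the smallest (0.018619 mol): C 1.000, H 2.000, O 1.500
Multiplying each by 2 gives whole numbers: C 2.00, H 4.00, O 3.00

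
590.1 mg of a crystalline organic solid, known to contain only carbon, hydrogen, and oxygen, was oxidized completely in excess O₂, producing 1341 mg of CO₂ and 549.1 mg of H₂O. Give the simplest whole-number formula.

C3H6O

mol C = 1.341 g CO₂ ÷ 44.009 g/mol = 0.030471 mol
mol H = 2 × 0.5491 g H₂O ÷ 18.015 g/mol = 0.060960 mol
mass O = 0.5901 − (0.36599 + 0.061448) = 0.16266 g → mol O = 0.16266 ÷ 15.999 = 0.010167 mol
Divide by the smallest (0.010167 mol): C 2.997, H 5.996, O 1.000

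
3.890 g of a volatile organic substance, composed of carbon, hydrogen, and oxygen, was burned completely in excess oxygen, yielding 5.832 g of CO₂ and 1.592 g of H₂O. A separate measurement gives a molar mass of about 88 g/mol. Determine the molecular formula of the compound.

C3H4O3

mol C = 5.832 g CO₂ ÷ 44.009 g/mol = 0.13252 mol
mol H = 2 × 1.592 g H₂O ÷ 18.015 g/mol = 0.17674 mol
mass O = 3.890 − (1.5917 + 0.17816) = 2.1202 g → mol O = 2.1202 ÷ 15.999 = 0.13252 mol
Divide by the smallest (0.13252 mol): C 1.000, H 1.334, O 1.000
Multiplying each by 3 gives whole numbers: C 3.00, H 4.00, O 3.00
Empirical formula: C3H4O3
Empirical-formula mass = 88.06 g/mol; 88 ÷ 88.06 ≈ 1, so the molecular formula is C3H4O3.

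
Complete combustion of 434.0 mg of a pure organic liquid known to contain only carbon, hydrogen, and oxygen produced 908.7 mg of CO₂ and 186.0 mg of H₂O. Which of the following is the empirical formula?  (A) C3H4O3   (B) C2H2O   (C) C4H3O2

mol C = 0.9087 g CO₂ ÷ 44.009 g/mol = 0.020648 mol
mol H = 2 × 0.1860 g H₂O ÷ 18.015 g/mol = 0.020649 mol
mass O = 0.4340 − (0.24800 + 0.020815) = 0.16518 g → mol O = 0.16518 ÷ 15.999 = 0.010324 mol
Divide by the smallest (0.010324 mol): C 2.000, H 2.000, O 1.000

(B) C2H2O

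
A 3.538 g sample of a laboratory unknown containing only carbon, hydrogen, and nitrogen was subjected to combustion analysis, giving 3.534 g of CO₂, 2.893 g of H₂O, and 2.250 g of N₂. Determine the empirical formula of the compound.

CH4N2

mol C = 3.534 g CO₂ ÷ 44.009 g/mol = 0.080302 mol
mol H = 2 × 2.893 g H₂O ÷ 18.015 g/mol = 0.32118 mol
mol N = 2 × 2.250 g N₂ ÷ 28.014 g/mol = 0.16063 mol
Divide by the smallest (0.080302 mol): C 1.000, H 4.000, N 2.000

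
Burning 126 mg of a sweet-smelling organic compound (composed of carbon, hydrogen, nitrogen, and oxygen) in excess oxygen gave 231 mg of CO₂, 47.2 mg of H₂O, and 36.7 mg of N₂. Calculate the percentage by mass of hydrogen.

4.2%

mol C = 0.231 g CO₂ ÷ 44.009 g/mol = 0.005249 mol
mol H = 2 × 0.0472 g H₂O ÷ 18.015 g/mol = 0.005240 mol
mol N = 2 × 0.0367 g N₂ ÷ 28.014 g/mol = 0.002620 mol
mass O = 0.126 − (0.06304 + 0.005282 + 0.03670) = 0.02097 g → mol O = 0.02097 ÷ 15.999 = 0.001311 mol
mass % H = 0.005282 g ÷ 0.126 g × 100%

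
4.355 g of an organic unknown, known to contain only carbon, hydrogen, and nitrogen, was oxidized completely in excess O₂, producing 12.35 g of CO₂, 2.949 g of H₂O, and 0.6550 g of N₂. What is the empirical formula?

C6H7N

mol C = 12.35 g CO₂ ÷ 44.009 g/mol = 0.28062 mol
mol H = 2 × 2.949 g H₂O ÷ 18.015 g/mol = 0.32739 mol
mol N = 2 × 0.6550 g N₂ ÷ 28.014 g/mol = 0.046762 mol
Divide by the smallest (0.046762 mol): C 6.001, H 7.001, N 1.000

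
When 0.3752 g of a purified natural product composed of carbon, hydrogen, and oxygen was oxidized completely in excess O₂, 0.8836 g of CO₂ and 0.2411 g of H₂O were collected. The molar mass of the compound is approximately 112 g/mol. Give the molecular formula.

C6H8O2

mol C = 0.8836 g CO₂ ÷ 44.009 g/mol = 0.020078 mol
mol H = 2 × 0.2411 g H₂O ÷ 18.015 g/mol = 0.026767 mol
mass O = 0.3752 − (0.24115 + 0.026981) = 0.10707 g → mol O = 0.10707 ÷ 15.999 = 0.0066920 mol
Divide by the smallest (0.0066920 mol): C 3.000, H 4.000, O 1.000
Empirical formula: C3H4O
Empirical-formula mass = 56.06 g/mol; 112 ÷ 56.06 ≈ 2, so the molecular formula is C6H8O2.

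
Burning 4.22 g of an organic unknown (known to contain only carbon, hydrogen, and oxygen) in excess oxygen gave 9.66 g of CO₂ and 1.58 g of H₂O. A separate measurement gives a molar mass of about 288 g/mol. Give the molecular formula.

mol C = 9.66 g CO₂ ÷ 44.009 g/mol = 0.2195 mol
mol H = 2 × 1.58 g H₂O ÷ 18.015 g/mol = 0.1754 mol
mass O = 4.22 − (2.636 + 0.1768) = 1.407 g → mol O = 1.407 ÷ 15.999 = 0.08793 mol
Divide by the smallest (0.08793 mol): C 2.496, H 1.995, O 1.000
Multiplying each by 2 gives whole numbers: C 4.99, H 3.99, O 2.00
Empirical formula: C5H4O2
Empirical-formula mass = 96.08 g/mol; 288 ÷ 96.08 ≈ 3, so the molecular formula is C15H12O6.

C15H12O6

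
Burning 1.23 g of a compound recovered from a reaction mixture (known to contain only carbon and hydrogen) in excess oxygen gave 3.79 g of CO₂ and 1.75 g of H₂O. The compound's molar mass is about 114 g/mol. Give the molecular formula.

C8H18

mol C = 3.79 g CO₂ ÷ 44.009 g/mol = 0.08612 mol
mol H = 2 × 1.75 g H₂O ÷ 18.015 g/mol = 0.1943 mol
Divide by the smallest (0.08612 mol): C 1.000, H 2.256
Multiplying each by 4 gives whole numbers: C 4.00, H 9.02
Empirical formula: C4H9
Empirical-formula mass = 57.12 g/mol; 114 ÷ 57.12 ≈ 2, so the molecular formula is C8H18.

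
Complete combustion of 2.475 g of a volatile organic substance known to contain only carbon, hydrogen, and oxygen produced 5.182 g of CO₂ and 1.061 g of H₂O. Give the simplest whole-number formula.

C2H2O

mol C = 5.182 g CO₂ ÷ 44.009 g/mol = 0.11775 mol
mol H = 2 × 1.061 g H₂O ÷ 18.015 g/mol = 0.11779 mol
mass O = 2.475 − (1.4143 + 0.11873) = 0.94199 g → mol O = 0.94199 ÷ 15.999 = 0.058878 mol
Divide by the smallest (0.058878 mol): C 2.000, H 2.001, O 1.000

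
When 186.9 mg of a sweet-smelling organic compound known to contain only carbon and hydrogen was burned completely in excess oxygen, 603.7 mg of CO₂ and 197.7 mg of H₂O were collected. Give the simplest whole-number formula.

C5H8

mol C = 0.6037 g CO₂ ÷ 44.009 g/mol = 0.013718 mol
mol H = 2 × 0.1977 g H₂O ÷ 18.015 g/mol = 0.021948 mol
Divide by the smallest (0.013718 mol): C 1.000, H 1.600
Multiplying each by 5 gives whole numbers: C 5.00, H 8.00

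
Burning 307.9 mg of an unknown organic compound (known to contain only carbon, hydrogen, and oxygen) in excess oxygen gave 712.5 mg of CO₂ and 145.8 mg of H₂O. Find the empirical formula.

C8H8O3

mol C = 0.7125 g CO₂ ÷ 44.009 g/mol = 0.016190 mol
mol H = 2 × 0.1458 g H₂O ÷ 18.015 g/mol = 0.016187 mol
mass O = 0.3079 − (0.19446 + 0.016316) = 0.097127 g → mol O = 0.097127 ÷ 15.999 = 0.0060708 mol
Divide by the smallest (0.0060708 mol): C 2.667, H 2.666, O 1.000
Multiplying each by 3 gives whole numbers: C 8.00, H 8.00, O 3.00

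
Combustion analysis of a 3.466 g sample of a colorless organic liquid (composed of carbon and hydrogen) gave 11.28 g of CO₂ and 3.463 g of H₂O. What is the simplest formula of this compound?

mol C = 11.28 g CO₂ ÷ 44.009 g/mol = 0.25631 mol
mol H = 2 × 3.463 g H₂O ÷ 18.015 g/mol = 0.38446 mol
Divide by the smallest (0.25631 mol): C 1.000, H 1.500
Multiplying each by 2 gives whole numbers: C 2.00, H 3.00

C2H3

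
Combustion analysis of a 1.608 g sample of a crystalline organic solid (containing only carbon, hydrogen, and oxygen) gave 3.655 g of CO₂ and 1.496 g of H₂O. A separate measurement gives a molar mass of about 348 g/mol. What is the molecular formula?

mol C = 3.655 g CO₂ ÷ 44.009 g/mol = 0.083051 mol
mol H = 2 × 1.496 g H₂O ÷ 18.015 g/mol = 0.16608 mol
mass O = 1.608 − (0.99753 + 0.16741) = 0.44306 g → mol O = 0.44306 ÷ 15.999 = 0.027693 mol
Divide by the smallest (0.027693 mol): C 2.999, H 5.997, O 1.000
Empirical formula: C3H6O
Empirical-formula mass = 58.08 g/mol; 348 ÷ 58.08 ≈ 6, so the molecular formula is C18H36O6.

C18H36O6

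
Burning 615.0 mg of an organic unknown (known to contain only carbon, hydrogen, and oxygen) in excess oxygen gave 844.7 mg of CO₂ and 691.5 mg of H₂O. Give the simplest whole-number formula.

CH4O

mol C = 0.8447 g CO₂ ÷ 44.009 g/mol = 0.019194 mol
mol H = 2 × 0.6915 g H₂O ÷ 18.015 g/mol = 0.076769 mol
mass O = 0.6150 − (0.23054 + 0.077384) = 0.30708 g → mol O = 0.30708 ÷ 15.999 = 0.019194 mol
Divide by the smallest (0.019194 mol): C 1.000, H 4.000, O 1.000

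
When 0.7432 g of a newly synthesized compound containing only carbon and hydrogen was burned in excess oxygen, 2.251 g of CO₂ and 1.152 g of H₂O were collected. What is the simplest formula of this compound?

C2H5

mol C = 2.251 g CO₂ ÷ 44.009 g/mol = 0.051149 mol
mol H = 2 × 1.152 g H₂O ÷ 18.015 g/mol = 0.12789 mol
Divide by the smallest (0.051149 mol): C 1.000, H 2.500
Multiplying each by 2 gives whole numbers: C 2.00, H 5.00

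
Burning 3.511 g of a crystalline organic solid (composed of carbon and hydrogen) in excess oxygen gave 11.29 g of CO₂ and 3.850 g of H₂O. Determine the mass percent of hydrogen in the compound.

mol C = 11.29 g CO₂ ÷ 44.009 g/mol = 0.25654 mol
mol H = 2 × 3.850 g H₂O ÷ 18.015 g/mol = 0.42742 mol
mass % H = 0.43084 g ÷ 3.511 g × 100%

12.27%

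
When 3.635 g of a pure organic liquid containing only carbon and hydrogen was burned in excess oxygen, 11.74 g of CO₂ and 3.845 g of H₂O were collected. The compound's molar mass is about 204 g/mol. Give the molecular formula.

C15H24

mol C = 11.74 g CO₂ ÷ 44.009 g/mol = 0.26676 mol
mol H = 2 × 3.845 g H₂O ÷ 18.015 g/mol = 0.42687 mol
Divide by the smallest (0.26676 mol): C 1.000, H 1.600
Multiplying each by 5 gives whole numbers: C 5.00, H 8.00
Empirical formula: C5H8
Empirical-formula mass = 68.12 g/mol; 204 ÷ 68.12 ≈ 3, so the molecular formula is C15H24.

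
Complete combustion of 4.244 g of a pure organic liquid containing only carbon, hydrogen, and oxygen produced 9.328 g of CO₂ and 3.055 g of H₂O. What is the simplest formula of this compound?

mol C = 9.328 g CO₂ ÷ 44.009 g/mol = 0.21196 mol
mol H = 2 × 3.055 g H₂O ÷ 18.015 g/mol = 0.33916 mol
mass O = 4.244 − (2.5458 + 0.34188) = 1.3563 g → mol O = 1.3563 ÷ 15.999 = 0.084775 mol
Divide by the smallest (0.084775 mol): C 2.500, H 4.001, O 1.000
Multiplying each by 2 gives whole numbers: C 5.00, H 8.00, O 2.00

C5H8O2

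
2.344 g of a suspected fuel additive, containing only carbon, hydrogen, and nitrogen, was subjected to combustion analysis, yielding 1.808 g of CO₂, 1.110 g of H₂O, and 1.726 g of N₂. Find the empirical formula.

CH3N3

mol C = 1.808 g CO₂ ÷ 44.009 g/mol = 0.041083 mol
mol H = 2 × 1.110 g H₂O ÷ 18.015 g/mol = 0.12323 mol
mol N = 2 × 1.726 g N₂ ÷ 28.014 g/mol = 0.12322 mol
Divide by the smallest (0.041083 mol): C 1.000, H 3.000, N 2.999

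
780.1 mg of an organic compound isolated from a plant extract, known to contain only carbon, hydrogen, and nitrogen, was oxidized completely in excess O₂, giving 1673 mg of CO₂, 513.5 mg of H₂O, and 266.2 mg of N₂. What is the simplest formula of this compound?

C2H3N

mol C = 1.673 g CO₂ ÷ 44.009 g/mol = 0.038015 mol
mol H = 2 × 0.5135 g H₂O ÷ 18.015 g/mol = 0.057008 mol
mol N = 2 × 0.2662 g N₂ ÷ 28.014 g/mol = 0.019005 mol
Divide by the smallest (0.019005 mol): C 2.000, H 3.000, N 1.000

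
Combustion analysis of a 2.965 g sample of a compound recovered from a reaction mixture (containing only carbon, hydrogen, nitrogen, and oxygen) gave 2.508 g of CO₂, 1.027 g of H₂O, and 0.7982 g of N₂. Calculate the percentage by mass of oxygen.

46.12%

mol C = 2.508 g CO₂ ÷ 44.009 g/mol = 0.056988 mol
mol H = 2 × 1.027 g H₂O ÷ 18.015 g/mol = 0.11402 mol
mol N = 2 × 0.7982 g N₂ ÷ 28.014 g/mol = 0.056986 mol
mass O = 2.965 − (0.68449 + 0.11493 + 0.79820) = 1.3674 g → mol O = 1.3674 ÷ 15.999 = 0.085467 mol
mass % O = 1.3674 g ÷ 2.965 g × 100%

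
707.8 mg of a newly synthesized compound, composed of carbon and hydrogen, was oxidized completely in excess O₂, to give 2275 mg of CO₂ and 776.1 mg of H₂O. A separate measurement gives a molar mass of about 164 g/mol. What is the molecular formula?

C12H20

mol C = 2.275 g CO₂ ÷ 44.009 g/mol = 0.051694 mol
mol H = 2 × 0.7761 g H₂O ÷ 18.015 g/mol = 0.086162 mol
Divide by the smallest (0.051694 mol): C 1.000, H 1.667
Multiplying each by 3 gives whole numbers: C 3.00, H 5.00
Empirical formula: C3H5
Empirical-formula mass = 41.07 g/mol; 164 ÷ 41.07 ≈ 4, so the molecular formula is C12H20.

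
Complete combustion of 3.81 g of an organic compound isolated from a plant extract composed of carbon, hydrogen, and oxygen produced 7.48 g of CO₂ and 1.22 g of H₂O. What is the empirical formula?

mol C = 7.48 g CO₂ ÷ 44.009 g/mol = 0.1700 mol
mol H = 2 × 1.22 g H₂O ÷ 18.015 g/mol = 0.1354 mol
mass O = 3.81 − (2.041 + 0.1365) = 1.632 g → mol O = 1.632 ÷ 15.999 = 0.1020 mol
Divide by the smallest (0.1020 mol): C 1.666, H 1.328, O 1.000
Multiplying each by 3 gives whole numbers: C 5.00, H 3.98, O 3.00

C5H4O3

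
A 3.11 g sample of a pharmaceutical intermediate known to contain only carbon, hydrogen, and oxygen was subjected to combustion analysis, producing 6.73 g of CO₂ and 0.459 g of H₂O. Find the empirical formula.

mol C = 6.73 g CO₂ ÷ 44.009 g/mol = 0.1529 mol
mol H = 2 × 0.459 g H₂O ÷ 18.015 g/mol = 0.05096 mol
mass O = 3.11 − (1.837 + 0.05137) = 1.222 g → mol O = 1.222 ÷ 15.999 = 0.07637 mol
Divide by the smallest (0.05096 mol): C 3.001, H 1.000, O 1.499
Multiplying each by 2 gives whole numbers: C 6.00, H 2.00, O 3.00

C6H2O3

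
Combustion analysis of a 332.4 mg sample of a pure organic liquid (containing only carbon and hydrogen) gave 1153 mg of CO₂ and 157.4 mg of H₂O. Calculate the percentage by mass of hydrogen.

mol C = 1.153 g CO₂ ÷ 44.009 g/mol = 0.026199 mol
mol H = 2 × 0.1574 g H₂O ÷ 18.015 g/mol = 0.017474 mol
mass % H = 0.017614 g ÷ 0.3324 g × 100%

5.30%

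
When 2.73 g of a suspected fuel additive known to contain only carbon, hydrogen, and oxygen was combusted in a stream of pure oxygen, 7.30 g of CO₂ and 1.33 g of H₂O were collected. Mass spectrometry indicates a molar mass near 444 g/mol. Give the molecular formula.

C27H24O6

mol C = 7.30 g CO₂ ÷ 44.009 g/mol = 0.1659 mol
mol H = 2 × 1.33 g H₂O ÷ 18.015 g/mol = 0.1477 mol
mass O = 2.73 − (1.992 + 0.1488) = 0.5888 g → mol O = 0.5888 ÷ 15.999 = 0.03680 mol
Divide by the smallest (0.03680 mol): C 4.507, H 4.012, O 1.000
Multiplying each by 2 gives whole numbers: C 9.01, H 8.02, O 2.00
Empirical formula: C9H8O2
Empirical-formula mass = 148.16 g/mol; 444 ÷ 148.16 ≈ 3, so the molecular formula is C27H24O6.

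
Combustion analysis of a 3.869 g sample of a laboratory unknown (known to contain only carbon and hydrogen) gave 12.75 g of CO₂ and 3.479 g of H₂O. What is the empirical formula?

C3H4

mol C = 12.75 g CO₂ ÷ 44.009 g/mol = 0.28971 mol
mol H = 2 × 3.479 g H₂O ÷ 18.015 g/mol = 0.38623 mol
Divide by the smallest (0.28971 mol): C 1.000, H 1.333
Multiplying each by 3 gives whole numbers: C 3.00, H 4.00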